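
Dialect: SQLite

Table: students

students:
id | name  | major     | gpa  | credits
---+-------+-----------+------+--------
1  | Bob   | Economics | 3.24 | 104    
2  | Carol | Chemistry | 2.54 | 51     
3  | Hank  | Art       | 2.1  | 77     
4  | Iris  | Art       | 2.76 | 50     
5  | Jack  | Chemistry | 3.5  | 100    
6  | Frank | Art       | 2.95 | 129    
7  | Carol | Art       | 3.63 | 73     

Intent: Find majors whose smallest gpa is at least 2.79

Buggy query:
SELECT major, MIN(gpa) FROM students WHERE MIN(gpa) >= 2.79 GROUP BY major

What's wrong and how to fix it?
Bug: MIN() in WHERE is a misuse of aggregate

Fix: Use HAVING for the per-group MIN condition

Corrected query:
SELECT major, MIN(gpa) FROM students GROUP BY major HAVING MIN(gpa) >= 2.79

Result:
major     | MIN(gpa)
----------+---------
Economics | 3.24    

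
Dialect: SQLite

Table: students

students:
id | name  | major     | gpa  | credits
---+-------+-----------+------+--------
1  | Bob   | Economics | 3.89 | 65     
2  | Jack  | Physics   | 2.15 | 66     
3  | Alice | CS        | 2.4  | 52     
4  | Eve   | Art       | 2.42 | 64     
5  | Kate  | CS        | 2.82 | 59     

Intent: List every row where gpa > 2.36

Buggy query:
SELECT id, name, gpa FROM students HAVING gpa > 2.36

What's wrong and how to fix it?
Bug: This is a non-aggregate query (no GROUP BY, no aggregates), so in SQLite the HAVING clause is invalid here; a row-level condition belongs in WHERE

Fix: Use WHERE for row-level filtering

Corrected query:
SELECT id, name, gpa FROM students WHERE gpa > 2.36

Result:
id | name  | gpa 
---+-------+-----
1  | Bob   | 3.89
3  | Alice | 2.4 
4  | Eve   | 2.42
5  | Kate  | 2.82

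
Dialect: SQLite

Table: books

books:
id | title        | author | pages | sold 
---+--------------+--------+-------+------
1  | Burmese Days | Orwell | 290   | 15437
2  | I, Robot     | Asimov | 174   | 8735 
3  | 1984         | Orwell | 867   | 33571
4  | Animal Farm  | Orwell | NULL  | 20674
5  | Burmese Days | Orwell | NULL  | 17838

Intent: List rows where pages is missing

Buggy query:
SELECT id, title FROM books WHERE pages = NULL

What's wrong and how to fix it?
Bug: '= NULL' is always unknown in SQL three-valued logic, so no rows match

Fix: Replace '= NULL' with 'IS NULL'

Corrected query:
SELECT id, title FROM books WHERE pages IS NULL

Result:
id | title       
---+-------------
4  | Animal Farm 
5  | Burmese Days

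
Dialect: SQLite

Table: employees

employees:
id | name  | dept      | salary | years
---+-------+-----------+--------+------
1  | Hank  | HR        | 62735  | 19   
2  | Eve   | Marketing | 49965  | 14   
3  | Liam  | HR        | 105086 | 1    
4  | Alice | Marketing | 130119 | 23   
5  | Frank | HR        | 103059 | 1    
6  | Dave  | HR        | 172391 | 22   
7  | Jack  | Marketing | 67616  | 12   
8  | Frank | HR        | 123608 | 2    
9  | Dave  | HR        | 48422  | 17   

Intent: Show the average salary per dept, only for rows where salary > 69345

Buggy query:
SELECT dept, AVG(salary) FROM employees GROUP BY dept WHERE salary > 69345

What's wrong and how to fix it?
Bug: Row-level WHERE must come before GROUP BY in the clause order

Fix: Move the WHERE clause before GROUP BY

Corrected query:
SELECT dept, AVG(salary) FROM employees WHERE salary > 69345 GROUP BY dept

Result:
dept      | AVG(salary)
----------+------------
HR        | 126036     
Marketing | 130119     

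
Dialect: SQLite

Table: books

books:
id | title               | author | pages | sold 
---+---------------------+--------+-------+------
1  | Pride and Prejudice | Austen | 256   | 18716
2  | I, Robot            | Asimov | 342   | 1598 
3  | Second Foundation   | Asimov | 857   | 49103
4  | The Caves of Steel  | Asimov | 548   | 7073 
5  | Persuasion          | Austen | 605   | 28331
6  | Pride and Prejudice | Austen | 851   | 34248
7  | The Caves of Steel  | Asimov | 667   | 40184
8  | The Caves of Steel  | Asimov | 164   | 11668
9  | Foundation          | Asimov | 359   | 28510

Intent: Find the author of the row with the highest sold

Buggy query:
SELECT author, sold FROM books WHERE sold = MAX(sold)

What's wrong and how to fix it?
Bug: WHERE is evaluated per row; an aggregate over the whole table isn't defined there

Fix: Use a subquery: WHERE sold = (SELECT MAX(sold) FROM books)

Corrected query:
SELECT author, sold FROM books WHERE sold = (SELECT MAX(sold) FROM books)

Result:
author | sold 
-------+------
Asimov | 49103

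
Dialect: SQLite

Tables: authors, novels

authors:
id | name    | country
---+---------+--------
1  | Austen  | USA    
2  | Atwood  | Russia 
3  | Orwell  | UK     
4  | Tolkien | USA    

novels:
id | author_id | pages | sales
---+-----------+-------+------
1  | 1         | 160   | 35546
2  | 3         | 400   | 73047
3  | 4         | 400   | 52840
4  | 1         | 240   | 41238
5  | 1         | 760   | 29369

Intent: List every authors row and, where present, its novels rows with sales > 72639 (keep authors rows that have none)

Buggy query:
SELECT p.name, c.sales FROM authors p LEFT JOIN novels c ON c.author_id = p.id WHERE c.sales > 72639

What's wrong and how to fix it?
Bug: A WHERE condition on the right-hand table after LEFT JOIN drops unmatched parents

Fix: Move the right-table condition into the ON clause so unmatched parents are kept

Corrected query:
SELECT p.name, c.sales FROM authors p LEFT JOIN novels c ON c.author_id = p.id AND c.sales > 72639

Result:
name    | sales
--------+------
Austen  | NULL 
Atwood  | NULL 
Orwell  | 73047
Tolkien | NULL 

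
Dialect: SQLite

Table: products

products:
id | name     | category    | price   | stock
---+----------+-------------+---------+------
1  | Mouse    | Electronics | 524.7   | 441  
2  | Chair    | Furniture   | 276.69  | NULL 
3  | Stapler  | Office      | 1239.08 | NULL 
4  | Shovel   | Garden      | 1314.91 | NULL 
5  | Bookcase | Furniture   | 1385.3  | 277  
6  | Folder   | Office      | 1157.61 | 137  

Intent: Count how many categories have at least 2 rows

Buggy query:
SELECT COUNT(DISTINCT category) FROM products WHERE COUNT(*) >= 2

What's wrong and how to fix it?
Bug: COUNT(*) cannot appear in WHERE; the per-group count doesn't exist yet

Fix: Use a subquery that GROUPs and filters with HAVING, then count its rows

Corrected query:
SELECT COUNT(*) FROM (SELECT category FROM products GROUP BY category HAVING COUNT(*) >= 2)

Result:
COUNT(*)
--------
2       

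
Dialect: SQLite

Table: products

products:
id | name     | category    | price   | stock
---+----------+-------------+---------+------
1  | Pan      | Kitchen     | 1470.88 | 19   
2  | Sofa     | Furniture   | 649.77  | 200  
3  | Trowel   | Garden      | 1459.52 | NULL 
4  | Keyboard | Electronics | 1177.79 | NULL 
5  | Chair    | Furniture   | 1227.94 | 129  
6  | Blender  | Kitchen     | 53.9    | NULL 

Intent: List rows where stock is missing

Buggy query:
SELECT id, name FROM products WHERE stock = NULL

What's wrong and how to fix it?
Bug: '= NULL' is always unknown in SQL three-valued logic, so no rows match

Fix: Use IS NULL to test for NULL

Corrected query:
SELECT id, name FROM products WHERE stock IS NULL

Result:
id | name    
---+---------
3  | Trowel  
4  | Keyboard
6  | Blender 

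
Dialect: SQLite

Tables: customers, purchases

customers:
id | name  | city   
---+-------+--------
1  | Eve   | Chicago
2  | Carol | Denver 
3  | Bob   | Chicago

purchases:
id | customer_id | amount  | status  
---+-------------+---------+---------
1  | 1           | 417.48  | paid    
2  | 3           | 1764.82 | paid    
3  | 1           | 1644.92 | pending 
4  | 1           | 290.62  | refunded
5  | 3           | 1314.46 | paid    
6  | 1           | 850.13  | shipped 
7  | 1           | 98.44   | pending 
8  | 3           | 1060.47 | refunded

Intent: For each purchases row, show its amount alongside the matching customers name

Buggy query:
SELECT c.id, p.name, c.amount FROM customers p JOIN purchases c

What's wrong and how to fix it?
Bug: JOIN with no ON clause produces a cartesian product; every purchases row pairs with every customers row

Fix: Add ON c.customer_id = p.id to the JOIN

Corrected query:
SELECT c.id, p.name, c.amount FROM customers p JOIN purchases c ON c.customer_id = p.id

Result:
id | name | amount 
---+------+--------
1  | Eve  | 417.48 
2  | Bob  | 1764.82
3  | Eve  | 1644.92
4  | Eve  | 290.62 
5  | Bob  | 1314.46
6  | Eve  | 850.13 
7  | Eve  | 98.44  
8  | Bob  | 1060.47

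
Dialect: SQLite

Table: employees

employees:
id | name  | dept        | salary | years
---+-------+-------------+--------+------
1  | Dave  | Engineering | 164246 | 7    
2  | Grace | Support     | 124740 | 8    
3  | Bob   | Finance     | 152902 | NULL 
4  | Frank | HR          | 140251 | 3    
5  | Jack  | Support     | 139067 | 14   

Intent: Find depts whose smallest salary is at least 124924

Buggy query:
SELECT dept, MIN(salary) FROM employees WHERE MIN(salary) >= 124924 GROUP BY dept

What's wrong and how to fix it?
Bug: Aggregates like MIN are computed per group after WHERE runs

Fix: Use HAVING for the per-group MIN condition

Corrected query:
SELECT dept, MIN(salary) FROM employees GROUP BY dept HAVING MIN(salary) >= 124924

Result:
dept        | MIN(salary)
------------+------------
Engineering | 164246     
Finance     | 152902     
HR          | 140251     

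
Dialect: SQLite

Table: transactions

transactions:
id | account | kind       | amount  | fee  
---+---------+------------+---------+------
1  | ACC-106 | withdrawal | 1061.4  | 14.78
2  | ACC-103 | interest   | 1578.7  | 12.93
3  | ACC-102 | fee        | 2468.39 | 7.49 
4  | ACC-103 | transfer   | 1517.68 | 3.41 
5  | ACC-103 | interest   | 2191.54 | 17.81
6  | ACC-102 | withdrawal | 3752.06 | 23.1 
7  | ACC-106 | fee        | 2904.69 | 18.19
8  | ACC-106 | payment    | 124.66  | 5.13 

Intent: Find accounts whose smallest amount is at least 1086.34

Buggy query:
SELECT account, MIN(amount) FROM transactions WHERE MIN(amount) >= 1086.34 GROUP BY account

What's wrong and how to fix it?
Bug: Aggregates like MIN are computed per group after WHERE runs

Fix: Replace WHERE with HAVING after the GROUP BY

Corrected query:
SELECT account, MIN(amount) FROM transactions GROUP BY account HAVING MIN(amount) >= 1086.34

Result:
account | MIN(amount)
--------+------------
ACC-102 | 2468.39    
ACC-103 | 1517.68    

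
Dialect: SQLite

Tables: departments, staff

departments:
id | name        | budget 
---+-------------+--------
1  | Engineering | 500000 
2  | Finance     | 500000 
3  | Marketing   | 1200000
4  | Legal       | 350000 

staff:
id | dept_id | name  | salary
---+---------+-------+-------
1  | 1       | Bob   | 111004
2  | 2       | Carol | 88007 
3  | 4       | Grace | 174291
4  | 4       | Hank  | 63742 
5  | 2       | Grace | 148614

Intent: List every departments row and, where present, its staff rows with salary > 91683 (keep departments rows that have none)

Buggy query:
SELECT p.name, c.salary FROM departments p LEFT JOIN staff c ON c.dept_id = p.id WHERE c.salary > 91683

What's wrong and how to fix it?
Bug: A WHERE condition on the right-hand table after LEFT JOIN drops unmatched parents

Fix: Move the right-table condition into the ON clause so unmatched parents are kept

Corrected query:
SELECT p.name, c.salary FROM departments p LEFT JOIN staff c ON c.dept_id = p.id AND c.salary > 91683

Result:
name        | salary
------------+-------
Engineering | 111004
Finance     | 148614
Marketing   | NULL  
Legal       | 174291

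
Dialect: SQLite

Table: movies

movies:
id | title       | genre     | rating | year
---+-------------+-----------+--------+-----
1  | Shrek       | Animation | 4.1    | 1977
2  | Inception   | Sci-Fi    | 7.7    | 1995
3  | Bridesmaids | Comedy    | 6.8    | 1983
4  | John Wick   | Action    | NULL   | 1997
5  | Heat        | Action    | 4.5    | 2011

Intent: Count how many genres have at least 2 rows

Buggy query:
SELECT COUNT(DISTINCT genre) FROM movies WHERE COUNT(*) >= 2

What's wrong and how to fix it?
Bug: COUNT(*) cannot appear in WHERE; the per-group count doesn't exist yet

Fix: Group first with HAVING COUNT(*) >= 2, then COUNT the resulting groups

Corrected query:
SELECT COUNT(*) FROM (SELECT genre FROM movies GROUP BY genre HAVING COUNT(*) >= 2)

Result:
COUNT(*)
--------
1       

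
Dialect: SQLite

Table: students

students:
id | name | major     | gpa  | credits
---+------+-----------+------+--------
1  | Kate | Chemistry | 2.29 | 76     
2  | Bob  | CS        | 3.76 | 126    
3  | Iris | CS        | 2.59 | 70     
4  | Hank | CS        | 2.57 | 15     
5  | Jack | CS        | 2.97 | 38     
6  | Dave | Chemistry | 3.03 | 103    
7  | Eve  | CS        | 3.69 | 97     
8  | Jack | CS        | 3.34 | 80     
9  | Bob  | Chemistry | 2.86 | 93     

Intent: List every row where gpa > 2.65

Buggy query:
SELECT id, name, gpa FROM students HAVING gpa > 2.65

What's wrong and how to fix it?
Bug: HAVING filters the output of aggregation, but this query has no GROUP BY and no aggregate functions, so SQLite rejects it (HAVING clause on a non-aggregate query); the condition here is per row

Fix: Replace HAVING with WHERE since the condition applies to individual rows

Corrected query:
SELECT id, name, gpa FROM students WHERE gpa > 2.65

Result:
id | name | gpa 
---+------+-----
2  | Bob  | 3.76
5  | Jack | 2.97
6  | Dave | 3.03
7  | Eve  | 3.69
8  | Jack | 3.34
9  | Bob  | 2.86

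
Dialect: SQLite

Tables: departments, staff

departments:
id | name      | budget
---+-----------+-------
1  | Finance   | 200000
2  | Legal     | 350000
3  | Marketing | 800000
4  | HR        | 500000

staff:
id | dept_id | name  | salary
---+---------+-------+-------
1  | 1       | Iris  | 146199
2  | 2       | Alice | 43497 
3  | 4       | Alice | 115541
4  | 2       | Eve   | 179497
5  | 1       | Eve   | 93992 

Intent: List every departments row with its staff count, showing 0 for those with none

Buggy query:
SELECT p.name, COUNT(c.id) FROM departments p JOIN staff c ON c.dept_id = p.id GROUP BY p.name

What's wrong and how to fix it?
Bug: An inner join excludes parents with zero children

Fix: Use LEFT JOIN so parents without children still appear (COUNT(c.id) gives 0)

Corrected query:
SELECT p.name, COUNT(c.id) FROM departments p LEFT JOIN staff c ON c.dept_id = p.id GROUP BY p.name

Result:
name      | COUNT(c.id)
----------+------------
Finance   | 2          
HR        | 1          
Legal     | 2          
Marketing | 0          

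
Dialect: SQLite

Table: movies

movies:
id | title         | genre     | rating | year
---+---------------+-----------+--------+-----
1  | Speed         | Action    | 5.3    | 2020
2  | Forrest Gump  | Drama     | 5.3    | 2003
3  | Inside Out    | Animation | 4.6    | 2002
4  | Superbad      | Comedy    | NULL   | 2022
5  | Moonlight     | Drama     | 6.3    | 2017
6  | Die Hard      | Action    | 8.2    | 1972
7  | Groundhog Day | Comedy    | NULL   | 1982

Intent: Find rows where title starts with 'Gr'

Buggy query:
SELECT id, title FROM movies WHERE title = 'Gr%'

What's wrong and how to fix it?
Bug: '=' compares the literal string including the % character; pattern matching needs LIKE

Fix: Use LIKE for wildcard pattern matching

Corrected query:
SELECT id, title FROM movies WHERE title LIKE 'Gr%'

Result:
id | title        
---+--------------
7  | Groundhog Day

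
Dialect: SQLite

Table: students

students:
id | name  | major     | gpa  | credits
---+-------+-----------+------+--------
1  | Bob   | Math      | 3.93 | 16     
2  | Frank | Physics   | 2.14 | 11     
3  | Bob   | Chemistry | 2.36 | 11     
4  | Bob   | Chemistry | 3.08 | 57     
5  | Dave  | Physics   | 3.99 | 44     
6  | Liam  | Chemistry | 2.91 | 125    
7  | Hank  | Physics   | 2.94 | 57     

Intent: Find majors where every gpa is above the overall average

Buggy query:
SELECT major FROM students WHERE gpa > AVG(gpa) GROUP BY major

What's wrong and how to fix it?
Bug: AVG() is an aggregate; it can't sit directly in WHERE

Fix: Compute the overall average in a scalar subquery and compare each group's MIN against it in HAVING

Corrected query:
SELECT major FROM students GROUP BY major HAVING MIN(gpa) > (SELECT AVG(gpa) FROM students)

Result:
major
-----
Math 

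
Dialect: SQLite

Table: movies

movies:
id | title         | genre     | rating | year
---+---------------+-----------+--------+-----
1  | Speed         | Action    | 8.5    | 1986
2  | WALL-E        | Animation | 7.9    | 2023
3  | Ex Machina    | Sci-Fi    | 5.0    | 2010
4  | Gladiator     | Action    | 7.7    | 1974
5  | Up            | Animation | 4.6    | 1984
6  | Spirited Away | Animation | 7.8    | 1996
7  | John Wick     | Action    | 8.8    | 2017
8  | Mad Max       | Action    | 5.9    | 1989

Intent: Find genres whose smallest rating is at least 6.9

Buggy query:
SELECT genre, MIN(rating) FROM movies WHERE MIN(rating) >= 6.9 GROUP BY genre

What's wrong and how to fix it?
Bug: Aggregates like MIN are computed per group after WHERE runs

Fix: Replace WHERE with HAVING after the GROUP BY

Corrected query:
SELECT genre, MIN(rating) FROM movies GROUP BY genre HAVING MIN(rating) >= 6.9

Result:
(no rows)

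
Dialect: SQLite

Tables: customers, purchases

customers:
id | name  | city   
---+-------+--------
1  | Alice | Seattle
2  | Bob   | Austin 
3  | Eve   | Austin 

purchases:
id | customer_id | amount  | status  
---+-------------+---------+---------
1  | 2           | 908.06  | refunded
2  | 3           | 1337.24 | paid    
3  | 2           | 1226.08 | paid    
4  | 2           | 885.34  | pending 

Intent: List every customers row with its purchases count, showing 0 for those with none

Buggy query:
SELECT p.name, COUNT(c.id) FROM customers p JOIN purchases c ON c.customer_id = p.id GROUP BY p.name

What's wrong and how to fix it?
Bug: An inner join excludes parents with zero children

Fix: Switch to LEFT JOIN to retain unmatched parent rows

Corrected query:
SELECT p.name, COUNT(c.id) FROM customers p LEFT JOIN purchases c ON c.customer_id = p.id GROUP BY p.name

Result:
name  | COUNT(c.id)
------+------------
Alice | 0          
Bob   | 3          
Eve   | 1          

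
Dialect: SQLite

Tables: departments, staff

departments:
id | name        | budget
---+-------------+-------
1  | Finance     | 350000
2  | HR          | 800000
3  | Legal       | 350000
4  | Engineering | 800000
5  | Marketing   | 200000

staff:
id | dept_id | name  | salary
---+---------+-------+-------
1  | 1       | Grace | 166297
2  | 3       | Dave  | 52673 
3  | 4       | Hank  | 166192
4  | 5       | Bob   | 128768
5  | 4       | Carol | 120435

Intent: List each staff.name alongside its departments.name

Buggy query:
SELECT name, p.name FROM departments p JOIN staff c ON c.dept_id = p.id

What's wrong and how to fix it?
Bug: 'name' exists in both joined tables, so the database can't tell which one is meant

Fix: Qualify the column with its table alias (c.name)

Corrected query:
SELECT c.name, p.name FROM departments p JOIN staff c ON c.dept_id = p.id

Result:
name  | name       
------+------------
Grace | Finance    
Dave  | Legal      
Hank  | Engineering
Bob   | Marketing  
Carol | Engineering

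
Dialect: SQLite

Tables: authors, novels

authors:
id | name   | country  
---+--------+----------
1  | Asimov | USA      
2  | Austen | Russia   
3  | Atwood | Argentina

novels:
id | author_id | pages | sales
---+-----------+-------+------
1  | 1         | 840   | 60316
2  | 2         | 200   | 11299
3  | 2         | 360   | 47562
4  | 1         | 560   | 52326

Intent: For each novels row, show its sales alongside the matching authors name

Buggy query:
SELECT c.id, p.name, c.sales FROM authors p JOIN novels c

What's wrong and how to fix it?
Bug: JOIN with no ON clause produces a cartesian product; every novels row pairs with every authors row

Fix: Specify the join condition linking the foreign key to the parent id

Corrected query:
SELECT c.id, p.name, c.sales FROM authors p JOIN novels c ON c.author_id = p.id

Result:
id | name   | sales
---+--------+------
1  | Asimov | 60316
2  | Austen | 11299
3  | Austen | 47562
4  | Asimov | 52326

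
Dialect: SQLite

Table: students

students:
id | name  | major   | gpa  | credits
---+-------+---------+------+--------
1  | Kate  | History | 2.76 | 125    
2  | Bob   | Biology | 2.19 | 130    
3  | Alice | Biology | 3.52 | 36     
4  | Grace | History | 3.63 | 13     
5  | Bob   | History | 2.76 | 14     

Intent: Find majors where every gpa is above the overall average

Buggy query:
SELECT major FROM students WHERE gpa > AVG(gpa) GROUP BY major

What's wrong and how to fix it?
Bug: WHERE evaluates per row before aggregation, so AVG() is unavailable

Fix: Use a subquery for AVG and a HAVING MIN(...) filter so the condition holds for every row in the group

Corrected query:
SELECT major FROM students GROUP BY major HAVING MIN(gpa) > (SELECT AVG(gpa) FROM students)

Result:
(no rows)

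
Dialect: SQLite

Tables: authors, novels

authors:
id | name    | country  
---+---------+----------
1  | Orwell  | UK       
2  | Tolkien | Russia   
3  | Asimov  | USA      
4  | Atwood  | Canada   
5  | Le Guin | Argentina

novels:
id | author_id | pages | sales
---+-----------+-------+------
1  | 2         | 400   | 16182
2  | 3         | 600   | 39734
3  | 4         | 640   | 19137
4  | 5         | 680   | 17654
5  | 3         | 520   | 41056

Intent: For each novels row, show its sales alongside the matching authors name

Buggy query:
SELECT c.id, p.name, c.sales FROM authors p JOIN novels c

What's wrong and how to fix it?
Bug: JOIN with no ON clause produces a cartesian product; every novels row pairs with every authors row

Fix: Specify the join condition linking the foreign key to the parent id

Corrected query:
SELECT c.id, p.name, c.sales FROM authors p JOIN novels c ON c.author_id = p.id

Result:
id | name    | sales
---+---------+------
1  | Tolkien | 16182
2  | Asimov  | 39734
3  | Atwood  | 19137
4  | Le Guin | 17654
5  | Asimov  | 41056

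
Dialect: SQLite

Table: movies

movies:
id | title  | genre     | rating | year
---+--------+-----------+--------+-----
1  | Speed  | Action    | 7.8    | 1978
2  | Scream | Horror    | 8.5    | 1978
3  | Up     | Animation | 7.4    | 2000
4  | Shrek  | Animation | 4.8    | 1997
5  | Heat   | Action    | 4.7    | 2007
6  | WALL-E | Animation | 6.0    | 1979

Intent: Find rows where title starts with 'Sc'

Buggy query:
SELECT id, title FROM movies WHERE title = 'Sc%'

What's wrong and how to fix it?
Bug: Wildcards only work with LIKE; '=' treats '%' as a literal character

Fix: Replace '=' with LIKE so 'Sc%' is treated as a pattern

Corrected query:
SELECT id, title FROM movies WHERE title LIKE 'Sc%'

Result:
id | title 
---+-------
2  | Scream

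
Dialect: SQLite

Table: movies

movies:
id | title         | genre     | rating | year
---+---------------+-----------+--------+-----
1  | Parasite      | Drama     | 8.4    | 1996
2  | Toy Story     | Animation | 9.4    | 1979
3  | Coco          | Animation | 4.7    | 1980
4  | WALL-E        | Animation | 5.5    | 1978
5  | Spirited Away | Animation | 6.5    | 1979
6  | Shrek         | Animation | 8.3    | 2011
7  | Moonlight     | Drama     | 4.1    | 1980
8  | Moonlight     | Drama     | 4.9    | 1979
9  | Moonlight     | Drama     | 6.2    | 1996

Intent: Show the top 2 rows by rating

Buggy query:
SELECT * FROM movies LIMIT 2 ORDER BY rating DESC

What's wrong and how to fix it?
Bug: ORDER BY cannot follow LIMIT; LIMIT is the final clause

Fix: Swap the clauses: ORDER BY first, then LIMIT

Corrected query:
SELECT * FROM movies ORDER BY rating DESC LIMIT 2

Result:
id | title     | genre     | rating | year
---+-----------+-----------+--------+-----
2  | Toy Story | Animation | 9.4    | 1979
1  | Parasite  | Drama     | 8.4    | 1996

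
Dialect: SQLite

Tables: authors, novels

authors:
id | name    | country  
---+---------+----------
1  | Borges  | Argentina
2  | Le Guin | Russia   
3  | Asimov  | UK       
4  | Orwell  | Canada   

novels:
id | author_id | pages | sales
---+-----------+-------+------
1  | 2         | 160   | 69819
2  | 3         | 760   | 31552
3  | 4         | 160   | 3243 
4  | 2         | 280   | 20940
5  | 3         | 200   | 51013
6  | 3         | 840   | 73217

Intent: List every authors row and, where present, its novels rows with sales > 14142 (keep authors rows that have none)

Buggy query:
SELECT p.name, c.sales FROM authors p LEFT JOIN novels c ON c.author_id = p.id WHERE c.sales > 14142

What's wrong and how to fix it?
Bug: Filtering c.sales in WHERE discards the NULL rows produced by LEFT JOIN, turning it into an inner join

Fix: Move the right-table condition into the ON clause so unmatched parents are kept

Corrected query:
SELECT p.name, c.sales FROM authors p LEFT JOIN novels c ON c.author_id = p.id AND c.sales > 14142

Result:
name    | sales
--------+------
Borges  | NULL 
Le Guin | 20940
Le Guin | 69819
Asimov  | 31552
Asimov  | 51013
Asimov  | 73217
Orwell  | NULL 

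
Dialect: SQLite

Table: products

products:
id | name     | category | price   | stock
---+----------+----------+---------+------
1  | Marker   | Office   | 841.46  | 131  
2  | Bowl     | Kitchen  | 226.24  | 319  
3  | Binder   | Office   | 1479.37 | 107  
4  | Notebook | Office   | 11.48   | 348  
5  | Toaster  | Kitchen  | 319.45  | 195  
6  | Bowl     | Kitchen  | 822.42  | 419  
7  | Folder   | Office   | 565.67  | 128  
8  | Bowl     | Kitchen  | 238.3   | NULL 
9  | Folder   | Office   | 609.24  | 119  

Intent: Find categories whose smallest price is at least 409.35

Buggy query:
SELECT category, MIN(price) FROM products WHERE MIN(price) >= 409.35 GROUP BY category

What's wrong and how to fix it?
Bug: MIN() in WHERE is a misuse of aggregate

Fix: Replace WHERE with HAVING after the GROUP BY

Corrected query:
SELECT category, MIN(price) FROM products GROUP BY category HAVING MIN(price) >= 409.35

Result:
(no rows)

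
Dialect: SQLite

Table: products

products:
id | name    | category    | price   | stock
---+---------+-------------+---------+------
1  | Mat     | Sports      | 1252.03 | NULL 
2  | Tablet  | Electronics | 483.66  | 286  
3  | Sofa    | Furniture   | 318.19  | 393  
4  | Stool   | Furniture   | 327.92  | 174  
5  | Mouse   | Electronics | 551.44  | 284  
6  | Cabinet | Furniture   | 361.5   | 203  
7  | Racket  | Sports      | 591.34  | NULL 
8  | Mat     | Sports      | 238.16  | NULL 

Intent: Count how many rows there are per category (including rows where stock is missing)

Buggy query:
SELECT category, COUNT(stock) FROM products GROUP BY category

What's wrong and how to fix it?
Bug: COUNT(column) counts non-NULL values only; rows with NULL stock aren't counted

Fix: Replace COUNT(stock) with COUNT(*)

Corrected query:
SELECT category, COUNT(*) FROM products GROUP BY category

Result:
category    | COUNT(*)
------------+---------
Electronics | 2       
Furniture   | 3       
Sports      | 3       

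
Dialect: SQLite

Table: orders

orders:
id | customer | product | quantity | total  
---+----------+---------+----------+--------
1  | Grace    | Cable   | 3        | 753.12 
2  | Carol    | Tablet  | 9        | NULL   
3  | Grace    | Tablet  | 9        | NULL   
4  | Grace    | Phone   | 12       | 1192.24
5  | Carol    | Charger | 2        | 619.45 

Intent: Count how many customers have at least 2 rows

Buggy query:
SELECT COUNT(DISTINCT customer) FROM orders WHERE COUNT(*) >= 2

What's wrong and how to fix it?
Bug: WHERE filters individual rows, not groups, so a group-level COUNT is invalid there

Fix: Group first with HAVING COUNT(*) >= 2, then COUNT the resulting groups

Corrected query:
SELECT COUNT(*) FROM (SELECT customer FROM orders GROUP BY customer HAVING COUNT(*) >= 2)

Result:
COUNT(*)
--------
2       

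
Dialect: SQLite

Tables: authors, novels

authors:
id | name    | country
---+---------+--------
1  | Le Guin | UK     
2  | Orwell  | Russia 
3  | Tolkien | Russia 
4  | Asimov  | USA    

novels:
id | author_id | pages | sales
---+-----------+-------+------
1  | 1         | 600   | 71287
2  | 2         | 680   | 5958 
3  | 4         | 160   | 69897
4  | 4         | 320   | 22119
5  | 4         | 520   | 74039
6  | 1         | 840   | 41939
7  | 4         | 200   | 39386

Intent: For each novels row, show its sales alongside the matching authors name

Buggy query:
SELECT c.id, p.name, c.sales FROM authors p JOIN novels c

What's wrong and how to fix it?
Bug: Missing join condition: each novels row is matched to all authors rows instead of just its own

Fix: Add ON c.author_id = p.id to the JOIN

Corrected query:
SELECT c.id, p.name, c.sales FROM authors p JOIN novels c ON c.author_id = p.id

Result:
id | name    | sales
---+---------+------
1  | Le Guin | 71287
2  | Orwell  | 5958 
3  | Asimov  | 69897
4  | Asimov  | 22119
5  | Asimov  | 74039
6  | Le Guin | 41939
7  | Asimov  | 39386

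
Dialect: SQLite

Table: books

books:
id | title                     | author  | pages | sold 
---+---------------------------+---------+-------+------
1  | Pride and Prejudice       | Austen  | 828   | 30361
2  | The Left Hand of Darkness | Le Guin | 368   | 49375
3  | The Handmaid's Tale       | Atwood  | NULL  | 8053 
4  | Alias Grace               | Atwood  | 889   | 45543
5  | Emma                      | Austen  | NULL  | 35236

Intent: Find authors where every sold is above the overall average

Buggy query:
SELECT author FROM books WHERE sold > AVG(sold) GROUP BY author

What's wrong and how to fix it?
Bug: AVG() is an aggregate; it can't sit directly in WHERE

Fix: Use a subquery for AVG and a HAVING MIN(...) filter so the condition holds for every row in the group

Corrected query:
SELECT author FROM books GROUP BY author HAVING MIN(sold) > (SELECT AVG(sold) FROM books)

Result:
author 
-------
Le Guin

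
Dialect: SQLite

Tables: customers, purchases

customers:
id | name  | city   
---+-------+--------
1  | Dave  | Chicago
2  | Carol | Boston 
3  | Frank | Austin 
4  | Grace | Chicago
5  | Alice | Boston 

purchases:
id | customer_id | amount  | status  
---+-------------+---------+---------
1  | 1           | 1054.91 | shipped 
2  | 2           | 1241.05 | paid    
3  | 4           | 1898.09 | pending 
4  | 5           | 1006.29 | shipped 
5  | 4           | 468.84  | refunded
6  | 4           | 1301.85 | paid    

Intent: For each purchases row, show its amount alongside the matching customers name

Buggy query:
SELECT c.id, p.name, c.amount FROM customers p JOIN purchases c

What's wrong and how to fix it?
Bug: JOIN with no ON clause produces a cartesian product; every purchases row pairs with every customers row

Fix: Add ON c.customer_id = p.id to the JOIN

Corrected query:
SELECT c.id, p.name, c.amount FROM customers p JOIN purchases c ON c.customer_id = p.id

Result:
id | name  | amount 
---+-------+--------
1  | Dave  | 1054.91
2  | Carol | 1241.05
3  | Grace | 1898.09
4  | Alice | 1006.29
5  | Grace | 468.84 
6  | Grace | 1301.85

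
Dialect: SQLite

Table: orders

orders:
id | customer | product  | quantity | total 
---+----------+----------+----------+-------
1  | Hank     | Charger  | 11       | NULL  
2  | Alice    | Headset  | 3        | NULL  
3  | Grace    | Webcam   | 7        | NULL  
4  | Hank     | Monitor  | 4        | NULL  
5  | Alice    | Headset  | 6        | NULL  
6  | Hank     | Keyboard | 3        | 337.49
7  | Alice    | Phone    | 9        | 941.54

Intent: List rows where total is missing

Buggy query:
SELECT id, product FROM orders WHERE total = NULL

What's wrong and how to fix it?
Bug: '= NULL' is always unknown in SQL three-valued logic, so no rows match

Fix: Replace '= NULL' with 'IS NULL'

Corrected query:
SELECT id, product FROM orders WHERE total IS NULL

Result:
id | product
---+--------
1  | Charger
2  | Headset
3  | Webcam 
4  | Monitor
5  | Headset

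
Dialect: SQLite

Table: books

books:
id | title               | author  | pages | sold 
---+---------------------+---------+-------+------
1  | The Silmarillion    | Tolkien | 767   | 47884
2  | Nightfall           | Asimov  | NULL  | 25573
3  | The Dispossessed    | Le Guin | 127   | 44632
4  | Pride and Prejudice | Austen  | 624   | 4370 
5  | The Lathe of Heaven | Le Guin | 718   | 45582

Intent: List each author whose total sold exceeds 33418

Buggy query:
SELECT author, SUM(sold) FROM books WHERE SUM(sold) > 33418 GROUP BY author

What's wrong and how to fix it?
Bug: SUM(sold) is an aggregate, but WHERE filters rows before aggregation

Fix: Use HAVING (which filters groups after aggregation) instead of WHERE

Corrected query:
SELECT author, SUM(sold) FROM books GROUP BY author HAVING SUM(sold) > 33418

Result:
author  | SUM(sold)
--------+----------
Le Guin | 90214    
Tolkien | 47884    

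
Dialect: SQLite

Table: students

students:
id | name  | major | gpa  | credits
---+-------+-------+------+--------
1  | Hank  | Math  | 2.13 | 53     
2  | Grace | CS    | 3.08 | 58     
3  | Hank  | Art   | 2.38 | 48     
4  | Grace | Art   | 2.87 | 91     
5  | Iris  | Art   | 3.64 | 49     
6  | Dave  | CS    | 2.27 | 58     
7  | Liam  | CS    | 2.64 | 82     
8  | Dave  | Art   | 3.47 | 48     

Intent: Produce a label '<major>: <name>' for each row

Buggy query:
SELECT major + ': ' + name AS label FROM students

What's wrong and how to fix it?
Bug: '+' is numeric addition; on text columns SQLite converts them to 0 instead of concatenating

Fix: Replace + with || to concatenate text

Corrected query:
SELECT major || ': ' || name AS label FROM students

Result:
label     
----------
Math: Hank
CS: Grace 
Art: Hank 
Art: Grace
Art: Iris 
CS: Dave  
CS: Liam  
Art: Dave 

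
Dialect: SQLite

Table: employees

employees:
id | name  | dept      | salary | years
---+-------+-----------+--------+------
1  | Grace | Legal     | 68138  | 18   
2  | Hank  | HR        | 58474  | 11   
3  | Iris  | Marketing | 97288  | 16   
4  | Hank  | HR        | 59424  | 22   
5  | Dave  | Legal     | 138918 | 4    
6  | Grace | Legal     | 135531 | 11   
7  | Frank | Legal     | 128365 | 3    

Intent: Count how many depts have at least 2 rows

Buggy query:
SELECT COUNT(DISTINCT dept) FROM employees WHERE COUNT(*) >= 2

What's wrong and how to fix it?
Bug: WHERE filters individual rows, not groups, so a group-level COUNT is invalid there

Fix: Group first with HAVING COUNT(*) >= 2, then COUNT the resulting groups

Corrected query:
SELECT COUNT(*) FROM (SELECT dept FROM employees GROUP BY dept HAVING COUNT(*) >= 2)

Result:
COUNT(*)
--------
2       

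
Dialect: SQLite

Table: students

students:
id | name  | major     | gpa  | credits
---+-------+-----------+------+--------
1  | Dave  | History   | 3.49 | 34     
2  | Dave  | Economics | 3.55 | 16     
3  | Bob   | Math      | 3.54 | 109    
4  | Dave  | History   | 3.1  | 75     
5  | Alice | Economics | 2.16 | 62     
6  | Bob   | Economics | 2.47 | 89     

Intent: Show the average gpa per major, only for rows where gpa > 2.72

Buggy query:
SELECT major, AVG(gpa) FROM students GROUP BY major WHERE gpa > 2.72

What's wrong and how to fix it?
Bug: WHERE cannot follow GROUP BY

Fix: Place WHERE between FROM and GROUP BY

Corrected query:
SELECT major, AVG(gpa) FROM students WHERE gpa > 2.72 GROUP BY major

Result:
major     | AVG(gpa)
----------+---------
Economics | 3.55    
History   | 3.295   
Math      | 3.54    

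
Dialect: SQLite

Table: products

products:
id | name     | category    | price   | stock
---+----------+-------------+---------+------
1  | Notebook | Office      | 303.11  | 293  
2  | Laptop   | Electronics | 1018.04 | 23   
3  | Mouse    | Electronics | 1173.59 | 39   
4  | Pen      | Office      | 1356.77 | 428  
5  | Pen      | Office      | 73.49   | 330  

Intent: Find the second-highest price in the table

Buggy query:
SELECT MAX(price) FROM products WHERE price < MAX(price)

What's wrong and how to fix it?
Bug: The inner MAX is an aggregate inside WHERE, which is not allowed

Fix: Put the inner MAX in a scalar subquery

Corrected query:
SELECT MAX(price) FROM products WHERE price < (SELECT MAX(price) FROM products)

Result:
MAX(price)
----------
1173.59   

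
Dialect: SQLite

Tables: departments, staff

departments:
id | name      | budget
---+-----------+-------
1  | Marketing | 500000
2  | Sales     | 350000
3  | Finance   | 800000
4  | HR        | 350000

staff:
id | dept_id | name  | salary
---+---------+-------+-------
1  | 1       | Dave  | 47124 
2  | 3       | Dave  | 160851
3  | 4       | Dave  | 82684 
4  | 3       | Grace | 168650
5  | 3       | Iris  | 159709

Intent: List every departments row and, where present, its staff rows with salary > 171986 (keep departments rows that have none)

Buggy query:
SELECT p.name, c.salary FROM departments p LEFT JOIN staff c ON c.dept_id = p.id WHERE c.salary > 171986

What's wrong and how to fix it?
Bug: A WHERE condition on the right-hand table after LEFT JOIN drops unmatched parents

Fix: Move the right-table condition into the ON clause so unmatched parents are kept

Corrected query:
SELECT p.name, c.salary FROM departments p LEFT JOIN staff c ON c.dept_id = p.id AND c.salary > 171986

Result:
name      | salary
----------+-------
Marketing | NULL  
Sales     | NULL  
Finance   | NULL  
HR        | NULL  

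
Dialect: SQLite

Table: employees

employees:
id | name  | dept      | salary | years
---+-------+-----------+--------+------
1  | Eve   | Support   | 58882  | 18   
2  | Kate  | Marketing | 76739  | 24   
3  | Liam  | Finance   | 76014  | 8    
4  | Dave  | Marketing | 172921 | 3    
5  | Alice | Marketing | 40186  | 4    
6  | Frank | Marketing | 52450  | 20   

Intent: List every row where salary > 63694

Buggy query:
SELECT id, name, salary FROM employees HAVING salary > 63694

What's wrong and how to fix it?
Bug: HAVING filters the output of aggregation, but this query has no GROUP BY and no aggregate functions, so SQLite rejects it (HAVING clause on a non-aggregate query); the condition here is per row

Fix: Use WHERE for row-level filtering

Corrected query:
SELECT id, name, salary FROM employees WHERE salary > 63694

Result:
id | name | salary
---+------+-------
2  | Kate | 76739 
3  | Liam | 76014 
4  | Dave | 172921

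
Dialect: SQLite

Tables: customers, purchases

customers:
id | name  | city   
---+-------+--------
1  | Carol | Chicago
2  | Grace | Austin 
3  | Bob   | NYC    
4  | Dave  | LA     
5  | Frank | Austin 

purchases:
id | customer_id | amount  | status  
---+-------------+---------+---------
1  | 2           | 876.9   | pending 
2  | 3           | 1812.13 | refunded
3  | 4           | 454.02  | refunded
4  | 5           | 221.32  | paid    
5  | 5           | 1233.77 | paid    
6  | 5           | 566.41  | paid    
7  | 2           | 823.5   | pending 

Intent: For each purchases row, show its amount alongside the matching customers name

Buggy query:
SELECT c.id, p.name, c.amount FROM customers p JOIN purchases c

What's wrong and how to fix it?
Bug: JOIN with no ON clause produces a cartesian product; every purchases row pairs with every customers row

Fix: Specify the join condition linking the foreign key to the parent id

Corrected query:
SELECT c.id, p.name, c.amount FROM customers p JOIN purchases c ON c.customer_id = p.id

Result:
id | name  | amount 
---+-------+--------
1  | Grace | 876.9  
2  | Bob   | 1812.13
3  | Dave  | 454.02 
4  | Frank | 221.32 
5  | Frank | 1233.77
6  | Frank | 566.41 
7  | Grace | 823.5  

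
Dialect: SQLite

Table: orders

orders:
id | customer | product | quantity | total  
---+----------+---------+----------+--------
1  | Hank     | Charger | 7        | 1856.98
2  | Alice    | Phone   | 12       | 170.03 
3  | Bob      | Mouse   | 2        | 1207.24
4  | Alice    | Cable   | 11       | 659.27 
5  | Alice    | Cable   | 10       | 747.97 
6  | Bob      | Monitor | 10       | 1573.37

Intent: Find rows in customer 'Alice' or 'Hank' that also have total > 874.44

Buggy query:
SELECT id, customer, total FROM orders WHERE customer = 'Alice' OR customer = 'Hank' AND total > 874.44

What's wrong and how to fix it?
Bug: AND binds tighter than OR, so this parses as customer = 'Alice' OR (customer = 'Hank' AND total > 874.44)

Fix: Add parentheses around the OR so the AND applies to both alternatives

Corrected query:
SELECT id, customer, total FROM orders WHERE (customer = 'Alice' OR customer = 'Hank') AND total > 874.44

Result:
id | customer | total  
---+----------+--------
1  | Hank     | 1856.98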